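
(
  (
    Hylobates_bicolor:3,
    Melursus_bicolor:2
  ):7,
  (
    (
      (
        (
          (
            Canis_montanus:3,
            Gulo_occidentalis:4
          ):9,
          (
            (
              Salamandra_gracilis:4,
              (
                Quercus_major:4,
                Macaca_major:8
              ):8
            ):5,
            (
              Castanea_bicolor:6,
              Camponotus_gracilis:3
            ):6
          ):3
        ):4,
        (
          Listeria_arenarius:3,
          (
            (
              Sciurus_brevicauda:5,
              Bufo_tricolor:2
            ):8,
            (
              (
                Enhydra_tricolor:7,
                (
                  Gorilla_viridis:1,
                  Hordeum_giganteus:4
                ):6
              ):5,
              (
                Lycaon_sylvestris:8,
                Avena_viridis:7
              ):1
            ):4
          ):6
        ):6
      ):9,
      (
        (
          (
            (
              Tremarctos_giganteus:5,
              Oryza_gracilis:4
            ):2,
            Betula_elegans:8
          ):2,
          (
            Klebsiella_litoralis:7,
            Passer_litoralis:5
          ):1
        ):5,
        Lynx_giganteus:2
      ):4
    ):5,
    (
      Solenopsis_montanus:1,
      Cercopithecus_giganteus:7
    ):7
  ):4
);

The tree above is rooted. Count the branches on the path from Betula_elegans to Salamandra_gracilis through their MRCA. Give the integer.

9

The MRCA of Betula_elegans and Salamandra_gracilis is the node subtending ((((Canis_montanus,Gulo_occidentalis),((Salamandra_gracilis,(Quercus_major,Macaca_major)),(Castanea_bicolor,Camponotus_gracilis))),(Listeria_arenarius,((Sciurus_brevicauda,Bufo_tricolor),((Enhydra_tricolor,(Gorilla_viridis,Hordeum_giganteus)),(Lycaon_sylvestris,Avena_viridis))))),((((Tremarctos_giganteus,Oryza_gracilis),Betula_elegans),(Klebsiella_litoralis,Passer_litoralis)),Lynx_giganteus)).
From Betula_elegans up to that node: 4 branches. From Salamandra_gracilis up to the same node: 5 branches. Total: 4 + 5 = 9.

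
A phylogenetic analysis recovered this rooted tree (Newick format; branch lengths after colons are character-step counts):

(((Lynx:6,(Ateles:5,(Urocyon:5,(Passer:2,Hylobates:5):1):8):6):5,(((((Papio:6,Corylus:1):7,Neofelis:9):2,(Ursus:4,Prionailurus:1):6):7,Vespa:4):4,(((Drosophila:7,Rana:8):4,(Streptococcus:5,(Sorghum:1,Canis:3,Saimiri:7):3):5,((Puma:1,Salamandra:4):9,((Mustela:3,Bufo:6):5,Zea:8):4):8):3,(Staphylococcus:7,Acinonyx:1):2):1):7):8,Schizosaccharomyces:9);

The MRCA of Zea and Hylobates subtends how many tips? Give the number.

The MRCA of Zea and Hylobates is the node subtending ((Lynx,(Ateles,(Urocyon,(Passer,Hylobates)))),(((((Papio,Corylus),Neofelis),(Ursus,Prionailurus)),Vespa),(((Drosophila,Rana),(Streptococcus,(Sorghum,Canis,Saimiri)),((Puma,Salamandra),((Mustela,Bufo),Zea))),(Staphylococcus,Acinonyx)))).
That clade contains 24 terminal taxa: Acinonyx, Ateles, Bufo, Canis, Corylus, Drosophila, Hylobates, Lynx, Mustela, Neofelis, Papio, Passer, Prionailurus, Puma, Rana, Saimiri, Salamandra, Sorghum, Staphylococcus, Streptococcus, Urocyon, Ursus, Vespa, Zea.

24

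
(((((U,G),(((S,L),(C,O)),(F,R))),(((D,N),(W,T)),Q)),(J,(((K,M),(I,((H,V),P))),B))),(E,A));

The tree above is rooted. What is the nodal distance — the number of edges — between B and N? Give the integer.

8

The MRCA of B and N is the node subtending ((((U,G),(((S,L),(C,O)),(F,R))),(((D,N),(W,T)),Q)),(J,(((K,M),(I,((H,V),P))),B))).
From B up to that node: 3 branches. From N up to the same node: 5 branches. Total: 3 + 5 = 8.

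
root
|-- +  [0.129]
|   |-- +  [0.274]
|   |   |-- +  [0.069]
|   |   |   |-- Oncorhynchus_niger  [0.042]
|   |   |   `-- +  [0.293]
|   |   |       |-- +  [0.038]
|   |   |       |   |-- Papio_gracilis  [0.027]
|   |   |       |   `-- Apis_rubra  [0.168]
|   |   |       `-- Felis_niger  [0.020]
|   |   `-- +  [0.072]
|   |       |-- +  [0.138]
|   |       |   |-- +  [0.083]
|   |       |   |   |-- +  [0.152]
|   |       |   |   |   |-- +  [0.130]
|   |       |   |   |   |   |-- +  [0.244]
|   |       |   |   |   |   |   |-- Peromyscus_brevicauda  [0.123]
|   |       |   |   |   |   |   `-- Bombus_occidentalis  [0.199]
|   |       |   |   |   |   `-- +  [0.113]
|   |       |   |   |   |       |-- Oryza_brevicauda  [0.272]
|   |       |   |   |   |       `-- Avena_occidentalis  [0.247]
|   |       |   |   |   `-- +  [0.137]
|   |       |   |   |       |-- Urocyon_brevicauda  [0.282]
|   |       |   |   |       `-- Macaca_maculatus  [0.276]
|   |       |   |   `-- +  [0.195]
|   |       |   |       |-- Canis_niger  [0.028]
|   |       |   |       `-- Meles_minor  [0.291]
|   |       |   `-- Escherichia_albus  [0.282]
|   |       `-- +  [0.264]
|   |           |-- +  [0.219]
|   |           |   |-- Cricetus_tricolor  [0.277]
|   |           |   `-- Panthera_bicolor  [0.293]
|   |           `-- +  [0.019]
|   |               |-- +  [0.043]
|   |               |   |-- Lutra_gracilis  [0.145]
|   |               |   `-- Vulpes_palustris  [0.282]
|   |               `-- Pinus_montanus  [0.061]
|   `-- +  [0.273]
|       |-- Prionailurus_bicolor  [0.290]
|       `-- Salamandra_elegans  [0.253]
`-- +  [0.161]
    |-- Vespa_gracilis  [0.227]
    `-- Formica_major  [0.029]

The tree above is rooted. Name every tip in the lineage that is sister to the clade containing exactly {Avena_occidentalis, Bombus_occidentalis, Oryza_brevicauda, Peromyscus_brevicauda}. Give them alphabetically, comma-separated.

The clade containing exactly {Avena_occidentalis, Bombus_occidentalis, Oryza_brevicauda, Peromyscus_brevicauda} attaches to the tree at the node subtending (((Peromyscus_brevicauda,Bombus_occidentalis),(Oryza_brevicauda,Avena_occidentalis)),(Urocyon_brevicauda,Macaca_maculatus)).
The other lineage descending from that same node — the sister group — is (Urocyon_brevicauda,Macaca_maculatus); its 2 tips in alphabetical order are the answer.

Macaca_maculatus, Urocyon_brevicauda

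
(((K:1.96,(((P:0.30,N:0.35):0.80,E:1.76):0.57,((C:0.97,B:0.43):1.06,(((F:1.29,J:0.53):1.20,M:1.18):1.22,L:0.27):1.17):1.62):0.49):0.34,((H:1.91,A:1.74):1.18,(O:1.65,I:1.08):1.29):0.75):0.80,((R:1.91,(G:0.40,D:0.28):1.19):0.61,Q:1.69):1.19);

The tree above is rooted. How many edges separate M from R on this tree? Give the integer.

The MRCA of M and R is the root of the tree.
From M up to that node: 7 branches. From R up to the same node: 3 branches. Total: 7 + 3 = 10.

10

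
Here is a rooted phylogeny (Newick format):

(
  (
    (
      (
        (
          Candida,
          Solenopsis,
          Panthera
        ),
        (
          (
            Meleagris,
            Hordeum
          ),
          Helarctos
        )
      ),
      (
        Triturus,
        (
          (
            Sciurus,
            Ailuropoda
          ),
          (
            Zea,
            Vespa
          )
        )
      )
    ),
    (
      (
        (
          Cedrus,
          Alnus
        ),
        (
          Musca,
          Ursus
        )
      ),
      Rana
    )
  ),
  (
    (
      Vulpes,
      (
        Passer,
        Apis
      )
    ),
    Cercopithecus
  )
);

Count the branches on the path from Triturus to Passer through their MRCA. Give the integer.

The MRCA of Triturus and Passer is the root of the tree.
From Triturus up to that node: 4 branches. From Passer up to the same node: 4 branches. Total: 4 + 4 = 8.

8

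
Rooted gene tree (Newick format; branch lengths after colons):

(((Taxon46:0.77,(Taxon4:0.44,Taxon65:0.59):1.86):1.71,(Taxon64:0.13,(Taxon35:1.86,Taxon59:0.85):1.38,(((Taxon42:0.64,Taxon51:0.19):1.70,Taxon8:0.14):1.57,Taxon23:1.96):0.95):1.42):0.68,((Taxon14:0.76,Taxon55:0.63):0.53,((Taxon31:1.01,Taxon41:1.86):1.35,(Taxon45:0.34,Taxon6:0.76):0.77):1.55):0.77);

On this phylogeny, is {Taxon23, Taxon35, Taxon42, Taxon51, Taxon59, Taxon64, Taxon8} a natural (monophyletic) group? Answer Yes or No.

Yes

The most recent common ancestor of these taxa subtends (Taxon64,(Taxon35,Taxon59),(((Taxon42,Taxon51),Taxon8),Taxon23)).
That clade has exactly 7 tips — every listed taxon and nothing else — so the group is monophyletic.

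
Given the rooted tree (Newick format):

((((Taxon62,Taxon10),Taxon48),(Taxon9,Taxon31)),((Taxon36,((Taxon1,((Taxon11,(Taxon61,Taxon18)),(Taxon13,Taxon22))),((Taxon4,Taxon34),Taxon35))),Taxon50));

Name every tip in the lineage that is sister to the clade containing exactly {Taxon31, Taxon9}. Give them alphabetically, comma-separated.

The clade containing exactly {Taxon31, Taxon9} attaches to the tree at the node subtending (((Taxon62,Taxon10),Taxon48),(Taxon9,Taxon31)).
The other lineage descending from that same node — the sister group — is ((Taxon62,Taxon10),Taxon48); its 3 tips in alphabetical order are the answer.

Taxon10, Taxon48, Taxon62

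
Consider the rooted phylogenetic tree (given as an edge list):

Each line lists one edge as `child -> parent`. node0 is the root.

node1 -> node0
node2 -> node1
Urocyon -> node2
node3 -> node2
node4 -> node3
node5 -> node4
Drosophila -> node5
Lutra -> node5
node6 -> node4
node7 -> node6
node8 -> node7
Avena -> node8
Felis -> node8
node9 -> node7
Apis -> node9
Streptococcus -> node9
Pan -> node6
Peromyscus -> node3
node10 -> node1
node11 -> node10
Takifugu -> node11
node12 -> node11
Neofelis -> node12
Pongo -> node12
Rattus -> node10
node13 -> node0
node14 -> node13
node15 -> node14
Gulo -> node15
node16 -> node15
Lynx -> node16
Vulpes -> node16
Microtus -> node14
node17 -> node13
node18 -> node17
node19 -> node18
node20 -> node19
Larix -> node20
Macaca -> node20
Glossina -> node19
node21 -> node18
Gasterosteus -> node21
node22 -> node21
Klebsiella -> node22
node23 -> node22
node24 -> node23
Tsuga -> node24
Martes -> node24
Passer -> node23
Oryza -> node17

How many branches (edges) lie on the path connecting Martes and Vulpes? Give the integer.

11

The MRCA of Martes and Vulpes is the node subtending (((Gulo,(Lynx,Vulpes)),Microtus),((((Larix,Macaca),Glossina),(Gasterosteus,(Klebsiella,((Tsuga,Martes),Passer)))),Oryza)).
From Martes up to that node: 7 branches. From Vulpes up to the same node: 4 branches. Total: 7 + 4 = 11.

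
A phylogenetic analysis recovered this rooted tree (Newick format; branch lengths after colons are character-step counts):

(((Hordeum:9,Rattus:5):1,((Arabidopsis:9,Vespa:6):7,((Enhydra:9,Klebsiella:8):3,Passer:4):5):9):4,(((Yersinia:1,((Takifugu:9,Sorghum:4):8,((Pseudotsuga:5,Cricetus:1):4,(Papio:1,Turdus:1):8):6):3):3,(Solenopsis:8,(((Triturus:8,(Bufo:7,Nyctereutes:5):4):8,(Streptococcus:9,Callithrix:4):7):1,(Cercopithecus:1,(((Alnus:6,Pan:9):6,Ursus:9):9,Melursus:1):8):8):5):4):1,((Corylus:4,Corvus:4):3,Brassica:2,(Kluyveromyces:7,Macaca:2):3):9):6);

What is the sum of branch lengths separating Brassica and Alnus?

The path runs Brassica → … → MRCA → … → Alnus; the MRCA is the node subtending (((Yersinia,((Takifugu,Sorghum),((Pseudotsuga,Cricetus),(Papio,Turdus)))),(Solenopsis,(((Triturus,(Bufo,Nyctereutes)),(Streptococcus,Callithrix)),(Cercopithecus,(((Alnus,Pan),Ursus),Melursus))))),((Corylus,Corvus),Brassica,(Kluyveromyces,Macaca))).
Branch lengths along that path: 2 + 9 + 1 + 4 + 5 + 8 + 8 + 9 + 6 + 6 = 58.

58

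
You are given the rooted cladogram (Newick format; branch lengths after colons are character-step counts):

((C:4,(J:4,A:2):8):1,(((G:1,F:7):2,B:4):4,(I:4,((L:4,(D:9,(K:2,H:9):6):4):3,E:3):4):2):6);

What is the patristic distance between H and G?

35

The path runs H → … → MRCA → … → G; the MRCA is the node subtending (((G,F),B),(I,((L,(D,(K,H))),E))).
Branch lengths along that path: 9 + 6 + 4 + 3 + 4 + 2 + 4 + 2 + 1 = 35.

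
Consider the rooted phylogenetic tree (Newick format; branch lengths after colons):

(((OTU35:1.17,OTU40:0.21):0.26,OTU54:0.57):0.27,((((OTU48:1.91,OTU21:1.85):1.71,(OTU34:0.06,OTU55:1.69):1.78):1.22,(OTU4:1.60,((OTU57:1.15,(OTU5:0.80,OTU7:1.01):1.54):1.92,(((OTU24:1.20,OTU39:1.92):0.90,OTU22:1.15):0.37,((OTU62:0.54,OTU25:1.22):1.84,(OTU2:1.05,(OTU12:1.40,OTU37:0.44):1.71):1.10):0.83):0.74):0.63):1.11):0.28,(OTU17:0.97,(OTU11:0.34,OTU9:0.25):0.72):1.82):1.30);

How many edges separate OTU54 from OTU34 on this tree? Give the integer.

The MRCA of OTU54 and OTU34 is the root of the tree.
From OTU54 up to that node: 2 branches. From OTU34 up to the same node: 5 branches. Total: 2 + 5 = 7.

7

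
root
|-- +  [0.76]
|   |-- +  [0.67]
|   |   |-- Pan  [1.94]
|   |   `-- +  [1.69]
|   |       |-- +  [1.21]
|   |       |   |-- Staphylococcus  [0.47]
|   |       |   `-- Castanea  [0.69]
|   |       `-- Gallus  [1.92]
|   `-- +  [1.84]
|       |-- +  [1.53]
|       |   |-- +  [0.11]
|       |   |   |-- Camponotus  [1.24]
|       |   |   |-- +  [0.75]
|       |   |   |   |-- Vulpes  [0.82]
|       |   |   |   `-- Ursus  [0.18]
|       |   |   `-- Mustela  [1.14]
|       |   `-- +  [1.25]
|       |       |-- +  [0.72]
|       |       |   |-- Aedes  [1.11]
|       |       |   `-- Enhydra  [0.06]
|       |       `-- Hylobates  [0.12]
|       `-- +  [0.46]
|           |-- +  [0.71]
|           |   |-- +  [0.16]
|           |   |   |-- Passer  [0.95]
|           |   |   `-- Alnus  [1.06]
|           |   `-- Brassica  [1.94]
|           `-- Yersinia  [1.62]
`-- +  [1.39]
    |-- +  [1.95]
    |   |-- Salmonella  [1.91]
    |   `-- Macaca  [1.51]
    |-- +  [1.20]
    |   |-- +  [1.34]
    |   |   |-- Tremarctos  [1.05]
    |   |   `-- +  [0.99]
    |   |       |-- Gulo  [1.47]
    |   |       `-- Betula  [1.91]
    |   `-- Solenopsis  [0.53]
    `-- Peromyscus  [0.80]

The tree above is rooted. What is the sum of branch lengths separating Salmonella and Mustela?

10.63

The path runs Salmonella → … → MRCA → … → Mustela; the MRCA is the root of the tree.
Branch lengths along that path: 1.91 + 1.95 + 1.39 + 0.76 + 1.84 + 1.53 + 0.11 + 1.14 = 10.63.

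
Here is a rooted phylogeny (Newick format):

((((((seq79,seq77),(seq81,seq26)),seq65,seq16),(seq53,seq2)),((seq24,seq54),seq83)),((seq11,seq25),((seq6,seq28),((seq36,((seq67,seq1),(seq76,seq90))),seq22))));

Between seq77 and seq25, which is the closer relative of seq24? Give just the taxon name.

seq77

The MRCA of seq24 and seq77 subtends (((((seq79,seq77),(seq81,seq26)),seq65,seq16),(seq53,seq2)),((seq24,seq54),seq83)) (11 taxa).
The MRCA of seq24 and seq25 is the root, subtending the entire tree (21 taxa).
The first is nested inside the second, so seq24 shares a more recent common ancestor with seq77.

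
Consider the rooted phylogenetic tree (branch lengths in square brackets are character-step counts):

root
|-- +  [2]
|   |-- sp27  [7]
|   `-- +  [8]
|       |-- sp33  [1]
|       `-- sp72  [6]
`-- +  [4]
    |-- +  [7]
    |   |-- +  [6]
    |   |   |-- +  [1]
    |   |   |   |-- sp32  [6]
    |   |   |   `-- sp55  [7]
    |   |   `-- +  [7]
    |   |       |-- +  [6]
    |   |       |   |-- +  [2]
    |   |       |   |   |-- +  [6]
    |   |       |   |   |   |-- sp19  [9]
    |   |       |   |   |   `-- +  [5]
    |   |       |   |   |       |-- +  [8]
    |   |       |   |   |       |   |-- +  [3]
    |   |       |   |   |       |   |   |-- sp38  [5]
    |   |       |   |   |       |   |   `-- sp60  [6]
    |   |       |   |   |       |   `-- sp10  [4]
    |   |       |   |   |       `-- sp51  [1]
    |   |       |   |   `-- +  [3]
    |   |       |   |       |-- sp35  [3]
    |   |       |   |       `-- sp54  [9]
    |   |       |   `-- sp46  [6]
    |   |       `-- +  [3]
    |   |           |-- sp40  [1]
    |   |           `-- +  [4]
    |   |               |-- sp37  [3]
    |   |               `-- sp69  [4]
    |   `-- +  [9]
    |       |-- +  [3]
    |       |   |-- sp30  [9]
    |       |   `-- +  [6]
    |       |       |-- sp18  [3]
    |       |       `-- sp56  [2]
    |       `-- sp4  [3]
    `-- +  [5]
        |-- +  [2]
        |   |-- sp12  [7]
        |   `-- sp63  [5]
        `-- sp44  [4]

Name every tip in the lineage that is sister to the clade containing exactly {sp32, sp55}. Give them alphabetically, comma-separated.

sp10, sp19, sp35, sp37, sp38, sp40, sp46, sp51, sp54, sp60, sp69

The clade containing exactly {sp32, sp55} attaches to the tree at the node subtending ((sp32,sp55),((((sp19,(((sp38,sp60),sp10),sp51)),(sp35,sp54)),sp46),(sp40,(sp37,sp69)))).
The other lineage descending from that same node — the sister group — is ((((sp19,(((sp38,sp60),sp10),sp51)),(sp35,sp54)),sp46),(sp40,(sp37,sp69))); its 11 tips in alphabetical order are the answer.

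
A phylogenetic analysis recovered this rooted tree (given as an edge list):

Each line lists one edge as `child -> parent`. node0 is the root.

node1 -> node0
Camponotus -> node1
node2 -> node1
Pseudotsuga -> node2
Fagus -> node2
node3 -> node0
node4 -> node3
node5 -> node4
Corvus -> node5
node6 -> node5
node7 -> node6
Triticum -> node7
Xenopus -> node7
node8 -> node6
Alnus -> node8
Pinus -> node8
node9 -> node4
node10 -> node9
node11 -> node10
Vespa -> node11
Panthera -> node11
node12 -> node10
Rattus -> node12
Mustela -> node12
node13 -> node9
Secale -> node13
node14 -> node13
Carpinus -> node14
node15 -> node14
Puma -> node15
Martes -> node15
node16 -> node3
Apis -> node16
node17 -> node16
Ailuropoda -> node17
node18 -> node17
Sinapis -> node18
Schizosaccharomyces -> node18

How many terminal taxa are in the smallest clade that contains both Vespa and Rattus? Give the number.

4

The MRCA of Vespa and Rattus is the node subtending ((Vespa,Panthera),(Rattus,Mustela)).
That clade contains 4 terminal taxa: Mustela, Panthera, Rattus, Vespa.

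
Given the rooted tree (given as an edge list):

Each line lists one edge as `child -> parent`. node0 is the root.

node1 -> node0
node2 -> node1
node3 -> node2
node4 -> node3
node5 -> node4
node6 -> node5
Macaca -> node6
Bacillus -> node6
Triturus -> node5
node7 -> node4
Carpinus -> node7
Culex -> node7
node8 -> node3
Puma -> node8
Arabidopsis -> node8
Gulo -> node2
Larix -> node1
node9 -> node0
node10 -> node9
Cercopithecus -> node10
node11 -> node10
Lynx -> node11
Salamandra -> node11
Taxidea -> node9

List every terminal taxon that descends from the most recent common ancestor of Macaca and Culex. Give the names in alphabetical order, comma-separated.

Bacillus, Carpinus, Culex, Macaca, Triturus

Tracing Macaca: it sits inside (Macaca,Bacillus).
Tracing Culex: it sits inside (Carpinus,Culex).
The smallest clade enclosing both is (((Macaca,Bacillus),Triturus),(Carpinus,Culex)); the answer is its 5 terminal taxa in alphabetical order.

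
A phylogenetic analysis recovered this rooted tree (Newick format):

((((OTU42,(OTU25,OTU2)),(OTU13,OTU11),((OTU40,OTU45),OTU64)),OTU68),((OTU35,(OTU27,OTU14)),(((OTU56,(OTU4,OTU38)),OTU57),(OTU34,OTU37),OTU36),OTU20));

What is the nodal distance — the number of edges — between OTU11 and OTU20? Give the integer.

6

The MRCA of OTU11 and OTU20 is the root of the tree.
From OTU11 up to that node: 4 branches. From OTU20 up to the same node: 2 branches. Total: 4 + 2 = 6.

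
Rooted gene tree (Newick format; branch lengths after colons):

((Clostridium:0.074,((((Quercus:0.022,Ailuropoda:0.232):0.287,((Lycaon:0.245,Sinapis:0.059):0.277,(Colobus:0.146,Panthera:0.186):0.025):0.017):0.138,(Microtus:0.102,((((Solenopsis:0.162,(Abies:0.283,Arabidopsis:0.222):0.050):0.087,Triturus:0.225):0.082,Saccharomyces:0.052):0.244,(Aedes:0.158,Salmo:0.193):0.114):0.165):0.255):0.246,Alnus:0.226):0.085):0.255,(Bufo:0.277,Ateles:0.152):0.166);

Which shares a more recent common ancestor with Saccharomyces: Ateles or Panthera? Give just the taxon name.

The MRCA of Saccharomyces and Panthera subtends (((Quercus,Ailuropoda),((Lycaon,Sinapis),(Colobus,Panthera))),(Microtus,((((Solenopsis,(Abies,Arabidopsis)),Triturus),Saccharomyces),(Aedes,Salmo)))) (14 taxa).
The MRCA of Saccharomyces and Ateles is the root, subtending the entire tree (18 taxa).
The first is nested inside the second, so Saccharomyces shares a more recent common ancestor with Panthera.

Panthera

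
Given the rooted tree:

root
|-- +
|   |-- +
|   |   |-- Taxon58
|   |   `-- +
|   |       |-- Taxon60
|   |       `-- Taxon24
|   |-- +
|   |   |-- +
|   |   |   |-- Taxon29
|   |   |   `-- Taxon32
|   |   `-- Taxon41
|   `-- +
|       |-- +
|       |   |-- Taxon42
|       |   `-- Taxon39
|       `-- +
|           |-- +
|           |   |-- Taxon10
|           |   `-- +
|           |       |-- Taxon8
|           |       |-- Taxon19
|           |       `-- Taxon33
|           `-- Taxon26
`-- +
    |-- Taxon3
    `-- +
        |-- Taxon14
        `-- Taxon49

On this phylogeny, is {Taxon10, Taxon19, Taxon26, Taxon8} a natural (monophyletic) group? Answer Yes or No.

The MRCA of the listed taxa subtends ((Taxon10,(Taxon8,Taxon19,Taxon33)),Taxon26).
That clade also contains Taxon33, which is not in the proposed group, so the group is not monophyletic.

No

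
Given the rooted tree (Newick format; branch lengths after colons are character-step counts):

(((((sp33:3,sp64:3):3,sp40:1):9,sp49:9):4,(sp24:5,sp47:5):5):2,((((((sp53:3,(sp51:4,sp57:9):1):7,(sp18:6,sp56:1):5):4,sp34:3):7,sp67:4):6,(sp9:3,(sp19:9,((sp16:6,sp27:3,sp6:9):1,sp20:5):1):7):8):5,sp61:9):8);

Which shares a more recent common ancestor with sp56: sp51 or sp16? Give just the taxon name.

The MRCA of sp56 and sp51 subtends ((sp53,(sp51,sp57)),(sp18,sp56)) (5 taxa).
The MRCA of sp56 and sp16 subtends (((((sp53,(sp51,sp57)),(sp18,sp56)),sp34),sp67),(sp9,(sp19,((sp16,sp27,sp6),sp20)))) (13 taxa).
The first is nested inside the second, so sp56 shares a more recent common ancestor with sp51.

sp51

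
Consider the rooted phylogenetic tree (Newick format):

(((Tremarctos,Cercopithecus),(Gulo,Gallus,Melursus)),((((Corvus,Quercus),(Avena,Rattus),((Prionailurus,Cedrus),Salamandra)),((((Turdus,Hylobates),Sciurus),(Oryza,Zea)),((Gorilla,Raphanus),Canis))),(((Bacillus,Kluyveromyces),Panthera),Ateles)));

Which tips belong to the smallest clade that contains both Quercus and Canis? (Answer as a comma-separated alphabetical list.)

Avena, Canis, Cedrus, Corvus, Gorilla, Hylobates, Oryza, Prionailurus, Quercus, Raphanus, Rattus, Salamandra, Sciurus, Turdus, Zea

Tracing Quercus: it sits inside (Corvus,Quercus).
Tracing Canis: it sits inside ((Gorilla,Raphanus),Canis).
The smallest clade enclosing both is (((Corvus,Quercus),(Avena,Rattus),((Prionailurus,Cedrus),Salamandra)),((((Turdus,Hylobates),Sciurus),(Oryza,Zea)),((Gorilla,Raphanus),Canis))); the answer is its 15 terminal taxa in alphabetical order.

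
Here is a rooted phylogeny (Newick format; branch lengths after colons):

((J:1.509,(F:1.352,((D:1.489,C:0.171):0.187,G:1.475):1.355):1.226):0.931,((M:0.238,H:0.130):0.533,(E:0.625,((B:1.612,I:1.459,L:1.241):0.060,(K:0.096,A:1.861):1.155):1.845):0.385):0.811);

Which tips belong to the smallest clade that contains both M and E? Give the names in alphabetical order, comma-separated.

Tracing M: it sits inside (M,H).
Tracing E: it sits inside (E,((B,I,L),(K,A))).
The smallest clade enclosing both is ((M,H),(E,((B,I,L),(K,A)))); the answer is its 8 terminal taxa in alphabetical order.

A, B, E, H, I, K, L, M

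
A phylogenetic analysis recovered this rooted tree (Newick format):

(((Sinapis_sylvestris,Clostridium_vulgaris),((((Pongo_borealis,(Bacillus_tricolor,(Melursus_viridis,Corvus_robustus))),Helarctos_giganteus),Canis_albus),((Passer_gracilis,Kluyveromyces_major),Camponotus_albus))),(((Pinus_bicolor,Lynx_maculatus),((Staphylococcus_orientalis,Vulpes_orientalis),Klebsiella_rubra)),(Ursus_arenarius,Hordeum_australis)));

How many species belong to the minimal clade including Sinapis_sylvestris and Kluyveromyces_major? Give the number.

11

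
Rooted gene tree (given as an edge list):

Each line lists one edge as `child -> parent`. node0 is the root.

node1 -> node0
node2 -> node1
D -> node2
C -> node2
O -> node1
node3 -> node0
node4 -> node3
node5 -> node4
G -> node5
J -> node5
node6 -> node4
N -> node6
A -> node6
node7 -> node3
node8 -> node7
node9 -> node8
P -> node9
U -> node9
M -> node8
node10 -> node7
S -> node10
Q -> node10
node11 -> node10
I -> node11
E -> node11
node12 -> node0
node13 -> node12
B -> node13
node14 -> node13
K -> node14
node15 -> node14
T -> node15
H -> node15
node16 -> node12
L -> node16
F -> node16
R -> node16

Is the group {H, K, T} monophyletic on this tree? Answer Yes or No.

The most recent common ancestor of these taxa subtends (K,(T,H)).
That clade has exactly 3 tips — every listed taxon and nothing else — so the group is monophyletic.

Yes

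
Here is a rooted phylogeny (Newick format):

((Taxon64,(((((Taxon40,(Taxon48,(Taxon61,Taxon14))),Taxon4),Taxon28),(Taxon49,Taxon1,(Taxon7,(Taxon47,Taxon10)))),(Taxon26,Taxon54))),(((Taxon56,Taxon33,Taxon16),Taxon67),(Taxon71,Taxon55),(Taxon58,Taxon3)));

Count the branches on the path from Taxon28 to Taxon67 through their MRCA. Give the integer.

The MRCA of Taxon28 and Taxon67 is the root of the tree.
From Taxon28 up to that node: 5 branches. From Taxon67 up to the same node: 3 branches. Total: 5 + 3 = 8.

8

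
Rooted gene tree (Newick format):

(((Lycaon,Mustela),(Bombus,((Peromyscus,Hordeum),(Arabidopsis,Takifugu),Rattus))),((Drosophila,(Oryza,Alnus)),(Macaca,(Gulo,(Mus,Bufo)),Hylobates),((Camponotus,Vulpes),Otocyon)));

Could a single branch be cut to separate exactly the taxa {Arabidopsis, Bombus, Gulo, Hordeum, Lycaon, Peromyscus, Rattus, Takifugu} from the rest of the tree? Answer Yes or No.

The MRCA of the listed taxa is the root, so the smallest clade containing them is the whole tree.
That clade also contains Alnus, Bufo, Camponotus, Drosophila, Hylobates, Macaca, Mus, Mustela, Oryza, Otocyon, Vulpes, which are not in the proposed group, so the group is not monophyletic.

No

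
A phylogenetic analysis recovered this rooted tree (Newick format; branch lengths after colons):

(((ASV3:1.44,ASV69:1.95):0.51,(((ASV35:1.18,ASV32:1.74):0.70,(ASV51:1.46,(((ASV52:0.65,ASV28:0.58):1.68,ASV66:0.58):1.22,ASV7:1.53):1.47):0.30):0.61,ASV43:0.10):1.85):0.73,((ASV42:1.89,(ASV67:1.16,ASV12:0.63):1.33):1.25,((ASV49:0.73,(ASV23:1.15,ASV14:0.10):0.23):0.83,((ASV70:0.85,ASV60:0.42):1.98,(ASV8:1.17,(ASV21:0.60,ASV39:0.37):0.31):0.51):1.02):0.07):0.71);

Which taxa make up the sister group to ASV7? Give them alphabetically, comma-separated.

ASV7 attaches to the tree at the node subtending (((ASV52,ASV28),ASV66),ASV7).
The other lineage descending from that same node — the sister group — is ((ASV52,ASV28),ASV66); its 3 tips in alphabetical order are the answer.

ASV28, ASV52, ASV66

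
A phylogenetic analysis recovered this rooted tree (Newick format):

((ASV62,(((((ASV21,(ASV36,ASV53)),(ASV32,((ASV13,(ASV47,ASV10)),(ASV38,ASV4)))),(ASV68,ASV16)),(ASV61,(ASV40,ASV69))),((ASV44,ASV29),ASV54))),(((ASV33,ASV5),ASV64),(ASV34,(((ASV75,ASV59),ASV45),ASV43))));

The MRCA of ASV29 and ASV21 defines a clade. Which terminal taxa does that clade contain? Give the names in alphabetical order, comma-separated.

ASV10, ASV13, ASV16, ASV21, ASV29, ASV32, ASV36, ASV38, ASV4, ASV40, ASV44, ASV47, ASV53, ASV54, ASV61, ASV68, ASV69

Tracing ASV29: it sits inside (ASV44,ASV29).
Tracing ASV21: it sits inside (ASV21,(ASV36,ASV53)).
The smallest clade enclosing both is (((((ASV21,(ASV36,ASV53)),(ASV32,((ASV13,(ASV47,ASV10)),(ASV38,ASV4)))),(ASV68,ASV16)),(ASV61,(ASV40,ASV69))),((ASV44,ASV29),ASV54)); the answer is its 17 terminal taxa in alphabetical order.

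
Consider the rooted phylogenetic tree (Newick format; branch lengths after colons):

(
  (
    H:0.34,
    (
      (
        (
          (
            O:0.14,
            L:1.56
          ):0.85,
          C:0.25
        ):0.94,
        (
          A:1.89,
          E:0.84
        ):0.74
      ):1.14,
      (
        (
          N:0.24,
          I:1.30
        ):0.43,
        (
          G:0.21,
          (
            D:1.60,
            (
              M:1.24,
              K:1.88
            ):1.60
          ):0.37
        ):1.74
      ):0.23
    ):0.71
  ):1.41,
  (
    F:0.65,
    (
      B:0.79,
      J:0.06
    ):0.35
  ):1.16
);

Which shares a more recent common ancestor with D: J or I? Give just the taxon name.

I

The MRCA of D and I subtends ((N,I),(G,(D,(M,K)))) (6 taxa).
The MRCA of D and J is the root, subtending the entire tree (15 taxa).
The first is nested inside the second, so D shares a more recent common ancestor with I.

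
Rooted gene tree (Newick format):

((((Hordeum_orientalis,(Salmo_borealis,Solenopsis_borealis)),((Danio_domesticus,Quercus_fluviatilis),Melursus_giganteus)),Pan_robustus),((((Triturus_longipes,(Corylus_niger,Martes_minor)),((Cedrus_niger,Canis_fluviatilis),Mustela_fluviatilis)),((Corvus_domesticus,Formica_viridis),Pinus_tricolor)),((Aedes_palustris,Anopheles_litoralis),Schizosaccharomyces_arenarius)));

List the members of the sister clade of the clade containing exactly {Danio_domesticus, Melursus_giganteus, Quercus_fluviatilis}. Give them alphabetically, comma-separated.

Hordeum_orientalis, Salmo_borealis, Solenopsis_borealis

The clade containing exactly {Danio_domesticus, Melursus_giganteus, Quercus_fluviatilis} attaches to the tree at the node subtending ((Hordeum_orientalis,(Salmo_borealis,Solenopsis_borealis)),((Danio_domesticus,Quercus_fluviatilis),Melursus_giganteus)).
The other lineage descending from that same node — the sister group — is (Hordeum_orientalis,(Salmo_borealis,Solenopsis_borealis)); its 3 tips in alphabetical order are the answer.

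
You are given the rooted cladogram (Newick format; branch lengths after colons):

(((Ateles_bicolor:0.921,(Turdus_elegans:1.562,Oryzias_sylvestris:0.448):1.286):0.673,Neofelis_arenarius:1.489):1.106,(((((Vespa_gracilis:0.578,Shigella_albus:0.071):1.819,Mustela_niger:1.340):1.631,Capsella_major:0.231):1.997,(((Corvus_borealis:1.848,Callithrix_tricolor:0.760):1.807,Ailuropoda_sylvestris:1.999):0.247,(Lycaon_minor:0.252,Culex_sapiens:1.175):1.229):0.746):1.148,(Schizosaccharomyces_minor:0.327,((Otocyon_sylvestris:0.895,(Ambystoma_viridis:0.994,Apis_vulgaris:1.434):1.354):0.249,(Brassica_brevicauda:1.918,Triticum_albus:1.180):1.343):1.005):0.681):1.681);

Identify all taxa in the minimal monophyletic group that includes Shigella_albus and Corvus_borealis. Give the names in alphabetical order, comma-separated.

Ailuropoda_sylvestris, Callithrix_tricolor, Capsella_major, Corvus_borealis, Culex_sapiens, Lycaon_minor, Mustela_niger, Shigella_albus, Vespa_gracilis

Tracing Shigella_albus: it sits inside (Vespa_gracilis,Shigella_albus).
Tracing Corvus_borealis: it sits inside (Corvus_borealis,Callithrix_tricolor).
The smallest clade enclosing both is ((((Vespa_gracilis,Shigella_albus),Mustela_niger),Capsella_major),(((Corvus_borealis,Callithrix_tricolor),Ailuropoda_sylvestris),(Lycaon_minor,Culex_sapiens))); the answer is its 9 terminal taxa in alphabetical order.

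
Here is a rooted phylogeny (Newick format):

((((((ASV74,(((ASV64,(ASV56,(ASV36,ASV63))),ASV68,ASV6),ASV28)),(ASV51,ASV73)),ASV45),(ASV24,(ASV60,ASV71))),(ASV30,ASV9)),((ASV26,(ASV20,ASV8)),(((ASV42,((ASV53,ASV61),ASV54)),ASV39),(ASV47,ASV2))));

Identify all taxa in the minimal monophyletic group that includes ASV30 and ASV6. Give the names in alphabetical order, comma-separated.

Tracing ASV30: it sits inside (ASV30,ASV9).
Tracing ASV6: it sits inside ((ASV64,(ASV56,(ASV36,ASV63))),ASV68,ASV6).
The smallest clade enclosing both is (((((ASV74,(((ASV64,(ASV56,(ASV36,ASV63))),ASV68,ASV6),ASV28)),(ASV51,ASV73)),ASV45),(ASV24,(ASV60,ASV71))),(ASV30,ASV9)); the answer is its 16 terminal taxa in alphabetical order.

ASV24, ASV28, ASV30, ASV36, ASV45, ASV51, ASV56, ASV6, ASV60, ASV63, ASV64, ASV68, ASV71, ASV73, ASV74, ASV9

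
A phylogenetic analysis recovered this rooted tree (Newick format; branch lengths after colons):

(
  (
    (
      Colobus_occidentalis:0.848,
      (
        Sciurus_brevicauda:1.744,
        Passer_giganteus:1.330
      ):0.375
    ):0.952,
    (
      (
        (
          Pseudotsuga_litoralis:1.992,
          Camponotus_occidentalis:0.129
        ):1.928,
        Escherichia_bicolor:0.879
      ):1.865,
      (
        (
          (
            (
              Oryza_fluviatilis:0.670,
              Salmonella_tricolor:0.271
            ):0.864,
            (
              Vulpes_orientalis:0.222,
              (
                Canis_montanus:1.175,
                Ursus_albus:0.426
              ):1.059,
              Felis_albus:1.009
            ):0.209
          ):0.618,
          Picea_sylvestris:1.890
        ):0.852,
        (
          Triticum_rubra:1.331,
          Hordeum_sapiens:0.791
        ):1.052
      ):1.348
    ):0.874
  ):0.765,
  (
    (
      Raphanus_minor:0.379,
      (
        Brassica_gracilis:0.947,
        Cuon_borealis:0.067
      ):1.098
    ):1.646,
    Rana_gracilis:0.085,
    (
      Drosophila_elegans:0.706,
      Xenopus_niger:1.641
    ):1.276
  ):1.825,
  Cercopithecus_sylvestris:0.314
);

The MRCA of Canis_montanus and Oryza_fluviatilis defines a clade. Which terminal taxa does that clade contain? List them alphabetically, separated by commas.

Canis_montanus, Felis_albus, Oryza_fluviatilis, Salmonella_tricolor, Ursus_albus, Vulpes_orientalis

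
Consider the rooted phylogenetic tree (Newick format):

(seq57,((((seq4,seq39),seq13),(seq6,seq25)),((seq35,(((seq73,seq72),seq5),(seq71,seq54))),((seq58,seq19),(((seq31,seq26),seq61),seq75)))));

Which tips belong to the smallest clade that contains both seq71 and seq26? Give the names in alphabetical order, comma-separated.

Tracing seq71: it sits inside (seq71,seq54).
Tracing seq26: it sits inside (seq31,seq26).
The smallest clade enclosing both is ((seq35,(((seq73,seq72),seq5),(seq71,seq54))),((seq58,seq19),(((seq31,seq26),seq61),seq75))); the answer is its 12 terminal taxa in alphabetical order.

seq19, seq26, seq31, seq35, seq5, seq54, seq58, seq61, seq71, seq72, seq73, seq75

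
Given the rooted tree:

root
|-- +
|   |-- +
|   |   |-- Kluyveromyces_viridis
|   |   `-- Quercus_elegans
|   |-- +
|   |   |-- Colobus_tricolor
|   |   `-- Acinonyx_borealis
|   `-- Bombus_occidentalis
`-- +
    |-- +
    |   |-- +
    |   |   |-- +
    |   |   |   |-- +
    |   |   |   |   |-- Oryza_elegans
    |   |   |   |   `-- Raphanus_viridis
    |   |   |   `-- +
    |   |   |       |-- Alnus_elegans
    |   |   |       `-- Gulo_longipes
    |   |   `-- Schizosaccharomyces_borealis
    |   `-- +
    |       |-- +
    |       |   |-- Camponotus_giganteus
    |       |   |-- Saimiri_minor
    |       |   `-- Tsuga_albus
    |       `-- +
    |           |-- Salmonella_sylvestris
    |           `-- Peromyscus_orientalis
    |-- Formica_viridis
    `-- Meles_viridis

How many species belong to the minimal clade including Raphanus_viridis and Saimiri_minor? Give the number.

The MRCA of Raphanus_viridis and Saimiri_minor is the node subtending ((((Oryza_elegans,Raphanus_viridis),(Alnus_elegans,Gulo_longipes)),Schizosaccharomyces_borealis),((Camponotus_giganteus,Saimiri_minor,Tsuga_albus),(Salmonella_sylvestris,Peromyscus_orientalis))).
That clade contains 10 terminal taxa: Alnus_elegans, Camponotus_giganteus, Gulo_longipes, Oryza_elegans, Peromyscus_orientalis, Raphanus_viridis, Saimiri_minor, Salmonella_sylvestris, Schizosaccharomyces_borealis, Tsuga_albus.

10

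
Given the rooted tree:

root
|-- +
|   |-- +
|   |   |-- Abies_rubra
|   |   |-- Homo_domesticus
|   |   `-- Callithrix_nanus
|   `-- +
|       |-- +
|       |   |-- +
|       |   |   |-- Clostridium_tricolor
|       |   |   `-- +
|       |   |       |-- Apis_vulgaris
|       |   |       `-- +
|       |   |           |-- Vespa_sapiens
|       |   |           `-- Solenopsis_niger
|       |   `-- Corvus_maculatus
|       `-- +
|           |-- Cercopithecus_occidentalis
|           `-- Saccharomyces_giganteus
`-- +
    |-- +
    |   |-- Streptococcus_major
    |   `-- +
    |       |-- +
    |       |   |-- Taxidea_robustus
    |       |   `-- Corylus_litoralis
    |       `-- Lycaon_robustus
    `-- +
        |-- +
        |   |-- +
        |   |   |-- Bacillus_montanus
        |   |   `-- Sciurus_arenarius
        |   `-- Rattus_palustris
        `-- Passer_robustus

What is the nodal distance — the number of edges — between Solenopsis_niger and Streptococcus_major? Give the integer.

10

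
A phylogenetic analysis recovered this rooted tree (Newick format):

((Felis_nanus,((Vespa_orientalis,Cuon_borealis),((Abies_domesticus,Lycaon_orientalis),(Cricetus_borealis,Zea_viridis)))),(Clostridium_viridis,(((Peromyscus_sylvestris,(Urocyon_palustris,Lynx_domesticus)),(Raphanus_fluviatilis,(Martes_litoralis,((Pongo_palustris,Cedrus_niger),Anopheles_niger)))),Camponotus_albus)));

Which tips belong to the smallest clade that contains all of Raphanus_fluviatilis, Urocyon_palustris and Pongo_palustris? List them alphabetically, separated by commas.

Tracing Raphanus_fluviatilis: it sits inside (Raphanus_fluviatilis,(Martes_litoralis,((Pongo_palustris,Cedrus_niger),Anopheles_niger))).
Tracing Urocyon_palustris: it sits inside (Urocyon_palustris,Lynx_domesticus).
Tracing Pongo_palustris: it sits inside (Pongo_palustris,Cedrus_niger).
The smallest clade enclosing all 3 is ((Peromyscus_sylvestris,(Urocyon_palustris,Lynx_domesticus)),(Raphanus_fluviatilis,(Martes_litoralis,((Pongo_palustris,Cedrus_niger),Anopheles_niger)))); the answer is its 8 terminal taxa in alphabetical order.

Anopheles_niger, Cedrus_niger, Lynx_domesticus, Martes_litoralis, Peromyscus_sylvestris, Pongo_palustris, Raphanus_fluviatilis, Urocyon_palustris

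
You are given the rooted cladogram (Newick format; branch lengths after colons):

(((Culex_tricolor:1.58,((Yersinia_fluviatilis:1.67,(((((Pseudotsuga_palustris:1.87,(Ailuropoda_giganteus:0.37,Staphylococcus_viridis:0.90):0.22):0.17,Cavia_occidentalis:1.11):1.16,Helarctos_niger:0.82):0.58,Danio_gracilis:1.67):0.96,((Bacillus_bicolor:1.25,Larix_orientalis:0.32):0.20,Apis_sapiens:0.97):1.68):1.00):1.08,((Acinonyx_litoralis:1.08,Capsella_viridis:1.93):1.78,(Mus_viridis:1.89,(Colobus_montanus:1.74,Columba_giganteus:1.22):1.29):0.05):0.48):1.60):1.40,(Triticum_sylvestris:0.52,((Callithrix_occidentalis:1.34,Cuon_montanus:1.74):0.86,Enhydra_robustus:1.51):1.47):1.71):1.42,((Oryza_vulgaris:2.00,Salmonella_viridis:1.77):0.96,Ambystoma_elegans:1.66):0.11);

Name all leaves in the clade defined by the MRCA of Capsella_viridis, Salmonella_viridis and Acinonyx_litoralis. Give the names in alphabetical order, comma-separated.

Tracing Capsella_viridis: it sits inside (Acinonyx_litoralis,Capsella_viridis).
Tracing Salmonella_viridis: it sits inside (Oryza_vulgaris,Salmonella_viridis).
Tracing Acinonyx_litoralis: it sits inside (Acinonyx_litoralis,Capsella_viridis).
The smallest clade enclosing all 3 is the whole tree (their MRCA is the root), so the answer is all 23 tips in alphabetical order.

Acinonyx_litoralis, Ailuropoda_giganteus, Ambystoma_elegans, Apis_sapiens, Bacillus_bicolor, Callithrix_occidentalis, Capsella_viridis, Cavia_occidentalis, Colobus_montanus, Columba_giganteus, Culex_tricolor, Cuon_montanus, Danio_gracilis, Enhydra_robustus, Helarctos_niger, Larix_orientalis, Mus_viridis, Oryza_vulgaris, Pseudotsuga_palustris, Salmonella_viridis, Staphylococcus_viridis, Triticum_sylvestris, Yersinia_fluviatilis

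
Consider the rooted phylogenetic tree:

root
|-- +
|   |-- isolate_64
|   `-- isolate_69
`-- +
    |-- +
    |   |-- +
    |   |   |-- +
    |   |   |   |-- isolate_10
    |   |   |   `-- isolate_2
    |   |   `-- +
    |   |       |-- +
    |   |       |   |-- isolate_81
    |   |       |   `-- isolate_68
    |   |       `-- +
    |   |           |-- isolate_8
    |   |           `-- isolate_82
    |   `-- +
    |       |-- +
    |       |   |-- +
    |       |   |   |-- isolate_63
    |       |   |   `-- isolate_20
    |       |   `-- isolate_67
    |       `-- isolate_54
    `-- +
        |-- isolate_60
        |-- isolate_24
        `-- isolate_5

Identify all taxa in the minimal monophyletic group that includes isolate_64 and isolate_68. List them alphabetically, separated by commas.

Tracing isolate_64: it sits inside (isolate_64,isolate_69).
Tracing isolate_68: it sits inside (isolate_81,isolate_68).
The smallest clade enclosing both is the whole tree (their MRCA is the root), so the answer is all 15 tips in alphabetical order.

isolate_10, isolate_2, isolate_20, isolate_24, isolate_5, isolate_54, isolate_60, isolate_63, isolate_64, isolate_67, isolate_68, isolate_69, isolate_8, isolate_81, isolate_82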